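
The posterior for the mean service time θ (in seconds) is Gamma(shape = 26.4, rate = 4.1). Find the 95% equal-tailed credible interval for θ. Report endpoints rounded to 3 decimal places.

Posterior: Gamma(shape 26.4, rate 4.1).
Equal-tailed 95% interval: Gamma(26.4, 4.1) quantiles at 0.025 and 0.975.
Posterior mean ≈ 6.439, SD ≈ 1.253; a Normal approximation gives roughly [3.983, 8.895].
Exact: lower = 4.221; upper = 9.118.

[4.221, 9.118]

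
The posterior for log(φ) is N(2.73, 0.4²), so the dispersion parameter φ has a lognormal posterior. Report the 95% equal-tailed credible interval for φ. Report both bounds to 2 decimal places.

On the log scale the 95% interval is 2.73 ± 1.960 × 0.4 = [1.9460, 3.5140].
Exponentiate: [e^1.9460, e^3.5140] = [7.00, 33.58].

[7.00, 33.58]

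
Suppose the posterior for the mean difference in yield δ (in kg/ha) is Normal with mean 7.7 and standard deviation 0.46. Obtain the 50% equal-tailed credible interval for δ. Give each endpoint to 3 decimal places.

The posterior is symmetric, so the 50% equal-tailed interval is δ = 7.7 ± z·0.46 with z = 0.674.
Half-width: 0.674 × 0.46 = 0.310.
7.7 − 0.310 = 7.390; 7.7 + 0.310 = 8.010.

[7.390, 8.010]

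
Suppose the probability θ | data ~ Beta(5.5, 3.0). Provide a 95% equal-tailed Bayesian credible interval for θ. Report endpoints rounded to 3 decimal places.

[0.321, 0.908]

Posterior: Beta(5.5, 3.0).
Equal-tailed 95% interval: the 0.025 and 0.975 quantiles of Beta(5.5, 3.0).
Posterior mean ≈ 0.647, SD ≈ 0.155; a Normal approximation gives roughly [0.343, 0.951].
Exact: F⁻¹(0.025) = 0.321; F⁻¹(0.975) = 0.908.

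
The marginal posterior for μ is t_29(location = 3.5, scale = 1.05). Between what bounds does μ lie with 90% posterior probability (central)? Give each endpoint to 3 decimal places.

The t_29 distribution is symmetric; the 90% interval is 3.5 ± t·1.05 with t_{0.95,29} = 1.699.
Half-width: 1.699 × 1.05 = 1.784.
3.5 − 1.784 = 1.716; 3.5 + 1.784 = 5.284.

[1.716, 5.284]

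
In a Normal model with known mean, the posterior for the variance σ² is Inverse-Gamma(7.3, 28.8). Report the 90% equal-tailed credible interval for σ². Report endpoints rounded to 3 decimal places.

[2.354, 8.248]

Inverse-Gamma(7.3, 28.8) quantiles: F⁻¹(0.05) and F⁻¹(0.95).
Equivalently, 1/σ² ~ Gamma(7.3, rate = 28.8); invert its 0.95 and 0.05 quantiles.
Posterior mean ≈ 4.571, SD ≈ 1.986; a Normal approximation gives roughly [1.305, 7.838].
Exact: lower = 2.354; upper = 8.248.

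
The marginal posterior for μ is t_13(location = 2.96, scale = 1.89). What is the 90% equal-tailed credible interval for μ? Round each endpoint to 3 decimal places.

[-0.387, 6.307]

The t_13 distribution is symmetric; the 90% interval is 2.96 ± t·1.89 with t_{0.95,13} = 1.771.
Half-width: 1.771 × 1.89 = 3.347.
2.96 − 3.347 = -0.387; 2.96 + 3.347 = 6.307.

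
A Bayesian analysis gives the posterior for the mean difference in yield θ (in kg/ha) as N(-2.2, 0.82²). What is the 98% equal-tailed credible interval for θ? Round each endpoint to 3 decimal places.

[-4.108, -0.292]

The posterior is symmetric, so the 98% equal-tailed interval is θ = -2.2 ± z·0.82 with z = 2.326.
Half-width: 2.326 × 0.82 = 1.908.
-2.2 − 1.908 = -4.108; -2.2 + 1.908 = -0.292.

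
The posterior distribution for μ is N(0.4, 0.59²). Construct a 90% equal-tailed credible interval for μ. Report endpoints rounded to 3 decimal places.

The posterior is symmetric, so the 90% equal-tailed interval is μ = 0.4 ± z·0.59 with z = 1.645.
Half-width: 1.645 × 0.59 = 0.970.
0.4 − 0.970 = -0.570; 0.4 + 0.970 = 1.370.

[-0.570, 1.370]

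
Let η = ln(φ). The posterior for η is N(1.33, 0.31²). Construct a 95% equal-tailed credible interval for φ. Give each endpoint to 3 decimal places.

On the log scale the 95% interval is 1.33 ± 1.960 × 0.31 = [0.7224, 1.9376].
Exponentiate: [e^0.7224, e^1.9376] = [2.059, 6.942].

[2.059, 6.942]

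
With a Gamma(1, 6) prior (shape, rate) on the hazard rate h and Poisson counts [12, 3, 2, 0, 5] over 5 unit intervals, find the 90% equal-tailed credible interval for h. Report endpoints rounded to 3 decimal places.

[1.429, 2.856]

Posterior: Gamma(1+22, 6+5) = Gamma(23, 11) (shape, rate).
Equal-tailed 90% interval: Gamma(23, 11) quantiles at 0.05 and 0.95.
Posterior mean ≈ 2.091, SD ≈ 0.436; a Normal approximation gives roughly [1.374, 2.808].
Exact: lower = 1.429; upper = 2.856.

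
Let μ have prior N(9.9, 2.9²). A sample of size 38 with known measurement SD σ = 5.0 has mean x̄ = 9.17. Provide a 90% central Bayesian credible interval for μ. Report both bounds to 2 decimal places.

[7.94, 10.51]

Posterior precision = 1/2.9² + 38/5.0² = 0.1189 + 1.5200 = 1.6389, so posterior SD = 0.7811.
Posterior mean = (9.9/2.9² + 38·9.17/5.0²) / 1.6389 = 9.2230.
Interval: 9.2230 ± 1.645 × 0.7811 → [7.94, 10.51].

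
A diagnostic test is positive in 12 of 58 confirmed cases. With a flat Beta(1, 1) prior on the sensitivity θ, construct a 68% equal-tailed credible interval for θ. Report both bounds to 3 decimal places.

Posterior: Beta(1+12, 1+46) = Beta(13, 47).
Equal-tailed 68% interval: the 0.16 and 0.84 quantiles of Beta(13, 47).
Posterior mean ≈ 0.217, SD ≈ 0.053; a Normal approximation gives roughly [0.164, 0.269].
Exact: F⁻¹(0.16) = 0.164; F⁻¹(0.84) = 0.269.

[0.164, 0.269]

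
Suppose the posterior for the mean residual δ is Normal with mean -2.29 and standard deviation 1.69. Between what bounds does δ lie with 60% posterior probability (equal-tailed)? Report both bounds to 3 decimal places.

[-3.712, -0.868]

The posterior is symmetric, so the 60% equal-tailed interval is δ = -2.29 ± z·1.69 with z = 0.842.
Half-width: 0.842 × 1.69 = 1.422.
-2.29 − 1.422 = -3.712; -2.29 + 1.422 = -0.868.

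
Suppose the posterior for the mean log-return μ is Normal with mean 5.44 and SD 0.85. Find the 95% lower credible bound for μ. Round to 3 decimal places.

Need L with P(μ ≥ L) = 0.95: L = 5.44 − z_{0.05}·0.85.
z = 1.645; L = 5.44 − 1.645 × 0.85 = 4.042.

4.042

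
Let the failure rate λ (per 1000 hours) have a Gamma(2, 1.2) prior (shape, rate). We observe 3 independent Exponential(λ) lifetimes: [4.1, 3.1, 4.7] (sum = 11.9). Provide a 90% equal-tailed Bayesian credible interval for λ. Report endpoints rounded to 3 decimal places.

[0.150, 0.699]

Posterior: Gamma(2+3, 1.2+11.9) = Gamma(5, 13.1) (shape, rate).
Equal-tailed 90% interval: Gamma(5, 13.1) quantiles at 0.05 and 0.95.
Posterior mean ≈ 0.382, SD ≈ 0.171; a Normal approximation gives roughly [0.101, 0.662].
Exact: lower = 0.150; upper = 0.699.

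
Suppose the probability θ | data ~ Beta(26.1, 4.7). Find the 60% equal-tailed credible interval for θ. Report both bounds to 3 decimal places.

[0.796, 0.903]

Posterior: Beta(26.1, 4.7).
Equal-tailed 60% interval: the 0.2 and 0.8 quantiles of Beta(26.1, 4.7).
Posterior mean ≈ 0.847, SD ≈ 0.064; a Normal approximation gives roughly [0.794, 0.901].
Exact: F⁻¹(0.2) = 0.796; F⁻¹(0.8) = 0.903.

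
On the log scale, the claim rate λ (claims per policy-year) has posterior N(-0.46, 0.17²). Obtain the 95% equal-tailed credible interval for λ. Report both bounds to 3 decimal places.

On the log scale the 95% interval is -0.46 ± 1.960 × 0.17 = [-0.7932, -0.1268].
Exponentiate: [e^-0.7932, e^-0.1268] = [0.452, 0.881].

[0.452, 0.881]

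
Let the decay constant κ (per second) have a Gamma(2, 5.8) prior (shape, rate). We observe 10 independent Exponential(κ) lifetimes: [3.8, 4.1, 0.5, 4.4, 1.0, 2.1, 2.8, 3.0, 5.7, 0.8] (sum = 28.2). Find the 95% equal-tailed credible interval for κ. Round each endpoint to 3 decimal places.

[0.182, 0.579]

Posterior: Gamma(2+10, 5.8+28.2) = Gamma(12, 34.0) (shape, rate).
Equal-tailed 95% interval: Gamma(12, 34.0) quantiles at 0.025 and 0.975.
Posterior mean ≈ 0.353, SD ≈ 0.102; a Normal approximation gives roughly [0.153, 0.553].
Exact: lower = 0.182; upper = 0.579.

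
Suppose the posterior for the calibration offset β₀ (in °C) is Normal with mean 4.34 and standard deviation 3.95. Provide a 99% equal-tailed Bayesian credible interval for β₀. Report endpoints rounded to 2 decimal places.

[-5.83, 14.51]

The posterior is symmetric, so the 99% equal-tailed interval is β₀ = 4.34 ± z·3.95 with z = 2.576.
Half-width: 2.576 × 3.95 = 10.17.
4.34 − 10.17 = -5.83; 4.34 + 10.17 = 14.51.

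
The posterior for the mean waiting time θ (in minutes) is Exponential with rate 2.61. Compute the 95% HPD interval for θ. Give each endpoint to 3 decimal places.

[0.000, 1.148]

The exponential density is strictly decreasing on [0, ∞), so the HPD interval is anchored at 0: [0, q] with P(θ ≤ q) = 0.95.
q = −ln(1 − 0.95) / 2.61 = 2.9957 / 2.61 = 1.148.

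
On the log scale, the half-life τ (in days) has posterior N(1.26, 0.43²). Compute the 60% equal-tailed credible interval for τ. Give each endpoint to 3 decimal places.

On the log scale the 60% interval is 1.26 ± 0.842 × 0.43 = [0.8981, 1.6219].
Exponentiate: [e^0.8981, e^1.6219] = [2.455, 5.063].

[2.455, 5.063]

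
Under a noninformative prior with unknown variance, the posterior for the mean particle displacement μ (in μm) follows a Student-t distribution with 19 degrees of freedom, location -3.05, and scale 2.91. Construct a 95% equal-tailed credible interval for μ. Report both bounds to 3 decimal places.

The t_19 distribution is symmetric; the 95% interval is -3.05 ± t·2.91 with t_{0.975,19} = 2.093.
Half-width: 2.093 × 2.91 = 6.091.
-3.05 − 6.091 = -9.141; -3.05 + 6.091 = 3.041.

[-9.141, 3.041]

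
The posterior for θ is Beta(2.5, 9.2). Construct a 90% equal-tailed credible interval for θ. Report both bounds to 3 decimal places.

[0.056, 0.429]

Posterior: Beta(2.5, 9.2).
Equal-tailed 90% interval: the 0.05 and 0.95 quantiles of Beta(2.5, 9.2).
Posterior mean ≈ 0.214, SD ≈ 0.115; a Normal approximation gives roughly [0.024, 0.403].
Exact: F⁻¹(0.05) = 0.056; F⁻¹(0.95) = 0.429.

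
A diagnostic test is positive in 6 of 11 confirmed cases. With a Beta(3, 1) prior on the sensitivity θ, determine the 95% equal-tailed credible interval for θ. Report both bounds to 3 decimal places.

Posterior: Beta(3+6, 1+5) = Beta(9, 6).
Equal-tailed 95% interval: the 0.025 and 0.975 quantiles of Beta(9, 6).
Posterior mean ≈ 0.600, SD ≈ 0.122; a Normal approximation gives roughly [0.360, 0.840].
Exact: F⁻¹(0.025) = 0.351; F⁻¹(0.975) = 0.823.

[0.351, 0.823]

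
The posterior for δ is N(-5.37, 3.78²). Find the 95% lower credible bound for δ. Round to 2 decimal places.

-11.59

Need L with P(δ ≥ L) = 0.95: L = -5.37 − z_{0.05}·3.78.
z = 1.645; L = -5.37 − 1.645 × 3.78 = -11.59.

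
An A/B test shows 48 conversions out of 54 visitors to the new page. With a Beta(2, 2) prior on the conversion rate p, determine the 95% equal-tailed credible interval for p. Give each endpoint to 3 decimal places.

[0.763, 0.937]

Posterior: Beta(2+48, 2+6) = Beta(50, 8).
Equal-tailed 95% interval: the 0.025 and 0.975 quantiles of Beta(50, 8).
Posterior mean ≈ 0.862, SD ≈ 0.045; a Normal approximation gives roughly [0.774, 0.950].
Exact: F⁻¹(0.025) = 0.763; F⁻¹(0.975) = 0.937.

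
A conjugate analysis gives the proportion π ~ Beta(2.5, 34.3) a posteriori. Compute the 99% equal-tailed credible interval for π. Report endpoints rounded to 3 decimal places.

Posterior: Beta(2.5, 34.3).
Equal-tailed 99% interval: the 0.005 and 0.995 quantiles of Beta(2.5, 34.3).
Posterior mean ≈ 0.068, SD ≈ 0.041; a Normal approximation gives roughly [-0.037, 0.173].
Exact: F⁻¹(0.005) = 0.006; F⁻¹(0.995) = 0.213.

[0.006, 0.213]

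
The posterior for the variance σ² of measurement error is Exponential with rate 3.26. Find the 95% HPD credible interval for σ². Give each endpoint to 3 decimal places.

[0.000, 0.919]

The exponential density is strictly decreasing on [0, ∞), so the HPD interval is anchored at 0: [0, q] with P(σ² ≤ q) = 0.95.
q = −ln(1 − 0.95) / 3.26 = 2.9957 / 3.26 = 0.919.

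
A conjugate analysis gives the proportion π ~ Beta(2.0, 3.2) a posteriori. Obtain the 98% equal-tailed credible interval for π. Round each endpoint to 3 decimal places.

Posterior: Beta(2.0, 3.2).
Equal-tailed 98% interval: the 0.01 and 0.99 quantiles of Beta(2.0, 3.2).
Posterior mean ≈ 0.385, SD ≈ 0.195; a Normal approximation gives roughly [-0.070, 0.839].
Exact: F⁻¹(0.01) = 0.040; F⁻¹(0.99) = 0.842.

[0.040, 0.842]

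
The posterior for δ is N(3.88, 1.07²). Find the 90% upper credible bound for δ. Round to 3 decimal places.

Need U with P(δ ≤ U) = 0.90: U = 3.88 + z_{0.1}·1.07.
z = 1.282; U = 3.88 + 1.282 × 1.07 = 5.251.

5.251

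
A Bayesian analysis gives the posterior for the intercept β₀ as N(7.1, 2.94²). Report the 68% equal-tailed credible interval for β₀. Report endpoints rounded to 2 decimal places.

[4.18, 10.02]

The posterior is symmetric, so the 68% equal-tailed interval is β₀ = 7.1 ± z·2.94 with z = 0.994.
Half-width: 0.994 × 2.94 = 2.92.
7.1 − 2.92 = 4.18; 7.1 + 2.92 = 10.02.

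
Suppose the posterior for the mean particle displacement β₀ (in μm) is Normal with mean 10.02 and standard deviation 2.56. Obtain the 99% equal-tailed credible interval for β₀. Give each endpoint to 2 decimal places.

The posterior is symmetric, so the 99% equal-tailed interval is β₀ = 10.02 ± z·2.56 with z = 2.576.
Half-width: 2.576 × 2.56 = 6.59.
10.02 − 6.59 = 3.43; 10.02 + 6.59 = 16.61.

[3.43, 16.61]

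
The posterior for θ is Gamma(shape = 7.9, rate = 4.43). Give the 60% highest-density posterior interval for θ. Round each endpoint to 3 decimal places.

The posterior is unimodal and skewed, so the HPD interval has equal density at both endpoints and is the shortest 60% interval.
Solving f(1.106) = f(2.119) with F(2.119) − F(1.106) = 0.60 gives [1.106, 2.119].
For comparison, the equal-tailed interval is [1.240, 2.284]; the HPD is narrower and shifted toward the mode.

[1.106, 2.119]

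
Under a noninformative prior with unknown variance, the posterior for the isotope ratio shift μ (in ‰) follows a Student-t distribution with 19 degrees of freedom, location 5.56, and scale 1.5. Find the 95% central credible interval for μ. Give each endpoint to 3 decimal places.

[2.420, 8.700]

The t_19 distribution is symmetric; the 95% interval is 5.56 ± t·1.5 with t_{0.975,19} = 2.093.
Half-width: 2.093 × 1.5 = 3.140.
5.56 − 3.140 = 2.420; 5.56 + 3.140 = 8.700.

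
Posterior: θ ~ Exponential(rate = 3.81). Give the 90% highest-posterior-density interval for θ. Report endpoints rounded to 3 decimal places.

The exponential density is strictly decreasing on [0, ∞), so the HPD interval is anchored at 0: [0, q] with P(θ ≤ q) = 0.90.
q = −ln(1 − 0.90) / 3.81 = 2.3026 / 3.81 = 0.604.

[0.000, 0.604]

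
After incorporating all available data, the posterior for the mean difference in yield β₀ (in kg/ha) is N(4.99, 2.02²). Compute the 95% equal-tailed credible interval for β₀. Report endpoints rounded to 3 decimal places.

The posterior is symmetric, so the 95% equal-tailed interval is β₀ = 4.99 ± z·2.02 with z = 1.960.
Half-width: 1.960 × 2.02 = 3.959.
4.99 − 3.959 = 1.031; 4.99 + 3.959 = 8.949.

[1.031, 8.949]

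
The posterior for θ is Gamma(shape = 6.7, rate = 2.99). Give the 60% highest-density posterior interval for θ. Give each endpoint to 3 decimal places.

The posterior is unimodal and skewed, so the HPD interval has equal density at both endpoints and is the shortest 60% interval.
Solving f(1.303) = f(2.672) with F(2.672) − F(1.303) = 0.60 gives [1.303, 2.672].
For comparison, the equal-tailed interval is [1.499, 2.918]; the HPD is narrower and shifted toward the mode.

[1.303, 2.672]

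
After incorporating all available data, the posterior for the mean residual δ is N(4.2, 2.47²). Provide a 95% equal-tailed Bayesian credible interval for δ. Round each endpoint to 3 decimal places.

[-0.641, 9.041]

The posterior is symmetric, so the 95% equal-tailed interval is δ = 4.2 ± z·2.47 with z = 1.960.
Half-width: 1.960 × 2.47 = 4.841.
4.2 − 4.841 = -0.641; 4.2 + 4.841 = 9.041.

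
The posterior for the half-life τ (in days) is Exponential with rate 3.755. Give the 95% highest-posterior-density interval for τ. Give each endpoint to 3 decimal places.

The exponential density is strictly decreasing on [0, ∞), so the HPD interval is anchored at 0: [0, q] with P(τ ≤ q) = 0.95.
q = −ln(1 − 0.95) / 3.755 = 2.9957 / 3.755 = 0.798.

[0.000, 0.798]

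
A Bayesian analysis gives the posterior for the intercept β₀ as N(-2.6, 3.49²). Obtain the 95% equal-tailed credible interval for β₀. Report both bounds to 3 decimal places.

The posterior is symmetric, so the 95% equal-tailed interval is β₀ = -2.6 ± z·3.49 with z = 1.960.
Half-width: 1.960 × 3.49 = 6.840.
-2.6 − 6.840 = -9.440; -2.6 + 6.840 = 4.240.

[-9.440, 4.240]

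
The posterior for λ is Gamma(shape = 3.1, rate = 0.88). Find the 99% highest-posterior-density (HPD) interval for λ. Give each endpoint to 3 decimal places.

[0.173, 9.801]

The posterior is unimodal and skewed, so the HPD interval has equal density at both endpoints and is the shortest 99% interval.
Solving f(0.173) = f(9.801) with F(9.801) − F(0.173) = 0.99 gives [0.173, 9.801].
For comparison, the equal-tailed interval is [0.417, 10.738]; the HPD is narrower and shifted toward the mode.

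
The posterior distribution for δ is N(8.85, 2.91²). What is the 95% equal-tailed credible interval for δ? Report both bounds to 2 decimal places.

[3.15, 14.55]

The posterior is symmetric, so the 95% equal-tailed interval is δ = 8.85 ± z·2.91 with z = 1.960.
Half-width: 1.960 × 2.91 = 5.70.
8.85 − 5.70 = 3.15; 8.85 + 5.70 = 14.55.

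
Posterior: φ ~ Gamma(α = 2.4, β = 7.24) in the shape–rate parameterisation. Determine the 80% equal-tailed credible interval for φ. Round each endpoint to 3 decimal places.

[0.103, 0.618]

Posterior: Gamma(shape 2.4, rate 7.24).
Equal-tailed 80% interval: Gamma(2.4, 7.24) quantiles at 0.1 and 0.9.
Posterior mean ≈ 0.331, SD ≈ 0.214; a Normal approximation gives roughly [0.057, 0.606].
Exact: lower = 0.103; upper = 0.618.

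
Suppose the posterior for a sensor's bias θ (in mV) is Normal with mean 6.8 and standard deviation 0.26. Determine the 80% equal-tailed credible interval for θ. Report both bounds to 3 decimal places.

The posterior is symmetric, so the 80% equal-tailed interval is θ = 6.8 ± z·0.26 with z = 1.282.
Half-width: 1.282 × 0.26 = 0.333.
6.8 − 0.333 = 6.467; 6.8 + 0.333 = 7.133.

[6.467, 7.133]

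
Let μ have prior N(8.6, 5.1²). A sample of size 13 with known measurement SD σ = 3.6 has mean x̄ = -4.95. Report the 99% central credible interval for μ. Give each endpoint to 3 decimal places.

Posterior precision = 1/5.1² + 13/3.6² = 0.0384 + 1.0031 = 1.0415, so posterior SD = 0.9799.
Posterior mean = (8.6/5.1² + 13·-4.95/3.6²) / 1.0415 = -4.4498.
Interval: -4.4498 ± 2.576 × 0.9799 → [-6.974, -1.926].

[-6.974, -1.926]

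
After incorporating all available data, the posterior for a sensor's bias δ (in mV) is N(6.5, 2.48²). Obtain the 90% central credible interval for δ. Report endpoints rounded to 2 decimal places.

[2.42, 10.58]

The posterior is symmetric, so the 90% equal-tailed interval is δ = 6.5 ± z·2.48 with z = 1.645.
Half-width: 1.645 × 2.48 = 4.08.
6.5 − 4.08 = 2.42; 6.5 + 4.08 = 10.58.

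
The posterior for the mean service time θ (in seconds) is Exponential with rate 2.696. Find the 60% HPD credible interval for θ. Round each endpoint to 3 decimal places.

The exponential density is strictly decreasing on [0, ∞), so the HPD interval is anchored at 0: [0, q] with P(θ ≤ q) = 0.60.
q = −ln(1 − 0.60) / 2.696 = 0.9163 / 2.696 = 0.340.

[0.000, 0.340]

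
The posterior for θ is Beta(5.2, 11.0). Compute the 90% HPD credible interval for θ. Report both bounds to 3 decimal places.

The posterior is unimodal and skewed, so the HPD interval has equal density at both endpoints and is the shortest 90% interval.
Solving f(0.135) = f(0.501) with F(0.501) − F(0.135) = 0.90 gives [0.135, 0.501].
For comparison, the equal-tailed interval is [0.149, 0.519]; the HPD is narrower and shifted toward the mode.

[0.135, 0.501]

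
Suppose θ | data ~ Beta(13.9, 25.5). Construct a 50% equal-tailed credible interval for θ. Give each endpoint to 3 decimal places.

Posterior: Beta(13.9, 25.5).
Equal-tailed 50% interval: the 0.25 and 0.75 quantiles of Beta(13.9, 25.5).
Posterior mean ≈ 0.353, SD ≈ 0.075; a Normal approximation gives roughly [0.302, 0.403].
Exact: F⁻¹(0.25) = 0.300; F⁻¹(0.75) = 0.403.

[0.300, 0.403]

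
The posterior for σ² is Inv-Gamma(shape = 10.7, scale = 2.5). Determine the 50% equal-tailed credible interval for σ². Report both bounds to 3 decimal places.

Inverse-Gamma(10.7, 2.5) quantiles: F⁻¹(0.25) and F⁻¹(0.75).
Equivalently, 1/σ² ~ Gamma(10.7, rate = 2.5); invert its 0.75 and 0.25 quantiles.
Posterior mean ≈ 0.258, SD ≈ 0.087; a Normal approximation gives roughly [0.199, 0.317].
Exact: lower = 0.197; upper = 0.299.

[0.197, 0.299]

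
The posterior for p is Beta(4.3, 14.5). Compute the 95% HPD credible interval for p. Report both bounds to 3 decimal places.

The posterior is unimodal and skewed, so the HPD interval has equal density at both endpoints and is the shortest 95% interval.
Solving f(0.060) = f(0.414) with F(0.414) − F(0.060) = 0.95 gives [0.060, 0.414].
For comparison, the equal-tailed interval is [0.074, 0.437]; the HPD is narrower and shifted toward the mode.

[0.060, 0.414]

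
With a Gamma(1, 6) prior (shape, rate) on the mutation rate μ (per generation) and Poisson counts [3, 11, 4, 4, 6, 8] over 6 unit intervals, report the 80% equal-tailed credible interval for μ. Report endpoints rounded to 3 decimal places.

[2.454, 3.748]

Posterior: Gamma(1+36, 6+6) = Gamma(37, 12) (shape, rate).
Equal-tailed 80% interval: Gamma(37, 12) quantiles at 0.1 and 0.9.
Posterior mean ≈ 3.083, SD ≈ 0.507; a Normal approximation gives roughly [2.434, 3.733].
Exact: lower = 2.454; upper = 3.748.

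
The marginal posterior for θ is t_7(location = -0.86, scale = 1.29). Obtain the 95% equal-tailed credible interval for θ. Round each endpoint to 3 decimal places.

[-3.910, 2.190]

The t_7 distribution is symmetric; the 95% interval is -0.86 ± t·1.29 with t_{0.975,7} = 2.365.
Half-width: 2.365 × 1.29 = 3.050.
-0.86 − 3.050 = -3.910; -0.86 + 3.050 = 2.190.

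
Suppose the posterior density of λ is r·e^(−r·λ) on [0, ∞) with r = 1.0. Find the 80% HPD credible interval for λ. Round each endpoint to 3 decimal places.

The exponential density is strictly decreasing on [0, ∞), so the HPD interval is anchored at 0: [0, q] with P(λ ≤ q) = 0.80.
q = −ln(1 − 0.80) / 1.0 = 1.6094 / 1.0 = 1.609.

[0.000, 1.609]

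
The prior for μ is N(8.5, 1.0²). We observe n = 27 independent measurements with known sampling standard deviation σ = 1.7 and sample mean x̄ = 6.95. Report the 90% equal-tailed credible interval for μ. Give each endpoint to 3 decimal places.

[6.588, 7.611]

Posterior precision = 1/1.0² + 27/1.7² = 1.0000 + 9.3426 = 10.3426, so posterior SD = 0.3109.
Posterior mean = (8.5/1.0² + 27·6.95/1.7²) / 10.3426 = 7.0999.
Interval: 7.0999 ± 1.645 × 0.3109 → [6.588, 7.611].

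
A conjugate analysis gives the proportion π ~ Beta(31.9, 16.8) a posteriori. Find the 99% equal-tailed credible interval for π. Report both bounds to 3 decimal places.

Posterior: Beta(31.9, 16.8).
Equal-tailed 99% interval: the 0.005 and 0.995 quantiles of Beta(31.9, 16.8).
Posterior mean ≈ 0.655, SD ≈ 0.067; a Normal approximation gives roughly [0.481, 0.829].
Exact: F⁻¹(0.005) = 0.473; F⁻¹(0.995) = 0.814.

[0.473, 0.814]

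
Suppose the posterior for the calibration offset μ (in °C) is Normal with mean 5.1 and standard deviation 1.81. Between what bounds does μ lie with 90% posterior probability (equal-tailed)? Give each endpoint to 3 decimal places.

[2.123, 8.077]

The posterior is symmetric, so the 90% equal-tailed interval is μ = 5.1 ± z·1.81 with z = 1.645.
Half-width: 1.645 × 1.81 = 2.977.
5.1 − 2.977 = 2.123; 5.1 + 2.977 = 8.077.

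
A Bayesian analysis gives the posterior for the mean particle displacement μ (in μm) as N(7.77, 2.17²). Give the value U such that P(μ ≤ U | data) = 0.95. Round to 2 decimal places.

Need U with P(μ ≤ U) = 0.95: U = 7.77 + z_{0.05}·2.17.
z = 1.645; U = 7.77 + 1.645 × 2.17 = 11.34.

11.34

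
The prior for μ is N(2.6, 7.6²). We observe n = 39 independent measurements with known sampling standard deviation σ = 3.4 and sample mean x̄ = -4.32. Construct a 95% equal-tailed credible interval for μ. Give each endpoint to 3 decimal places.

Posterior precision = 1/7.6² + 39/3.4² = 0.0173 + 3.3737 = 3.3910, so posterior SD = 0.5430.
Posterior mean = (2.6/7.6² + 39·-4.32/3.4²) / 3.3910 = -4.2847.
Interval: -4.2847 ± 1.960 × 0.5430 → [-5.349, -3.220].

[-5.349, -3.220]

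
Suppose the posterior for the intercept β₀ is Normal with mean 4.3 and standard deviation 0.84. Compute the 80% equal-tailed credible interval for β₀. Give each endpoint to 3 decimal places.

[3.223, 5.377]

The posterior is symmetric, so the 80% equal-tailed interval is β₀ = 4.3 ± z·0.84 with z = 1.282.
Half-width: 1.282 × 0.84 = 1.077.
4.3 − 1.077 = 3.223; 4.3 + 1.077 = 5.377.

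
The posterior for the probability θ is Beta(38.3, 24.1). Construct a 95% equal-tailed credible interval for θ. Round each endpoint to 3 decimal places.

Posterior: Beta(38.3, 24.1).
Equal-tailed 95% interval: the 0.025 and 0.975 quantiles of Beta(38.3, 24.1).
Posterior mean ≈ 0.614, SD ≈ 0.061; a Normal approximation gives roughly [0.494, 0.734].
Exact: F⁻¹(0.025) = 0.491; F⁻¹(0.975) = 0.730.

[0.491, 0.730]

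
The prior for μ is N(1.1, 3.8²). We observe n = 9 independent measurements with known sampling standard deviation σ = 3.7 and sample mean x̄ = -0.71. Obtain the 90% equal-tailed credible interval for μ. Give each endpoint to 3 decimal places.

Posterior precision = 1/3.8² + 9/3.7² = 0.0693 + 0.6574 = 0.7267, so posterior SD = 1.1731.
Posterior mean = (1.1/3.8² + 9·-0.71/3.7²) / 0.7267 = -0.5375.
Interval: -0.5375 ± 1.645 × 1.1731 → [-2.467, 1.392].

[-2.467, 1.392]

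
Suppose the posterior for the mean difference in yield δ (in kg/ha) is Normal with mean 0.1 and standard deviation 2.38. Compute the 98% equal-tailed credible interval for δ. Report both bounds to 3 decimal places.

[-5.437, 5.637]

The posterior is symmetric, so the 98% equal-tailed interval is δ = 0.1 ± z·2.38 with z = 2.326.
Half-width: 2.326 × 2.38 = 5.537.
0.1 − 5.537 = -5.437; 0.1 + 5.537 = 5.637.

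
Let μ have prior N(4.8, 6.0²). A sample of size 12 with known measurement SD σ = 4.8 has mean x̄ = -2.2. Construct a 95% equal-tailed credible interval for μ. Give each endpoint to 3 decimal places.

Posterior precision = 1/6.0² + 12/4.8² = 0.0278 + 0.5208 = 0.5486, so posterior SD = 1.3501.
Posterior mean = (4.8/6.0² + 12·-2.2/4.8²) / 0.5486 = -1.8456.
Interval: -1.8456 ± 1.960 × 1.3501 → [-4.492, 0.801].

[-4.492, 0.801]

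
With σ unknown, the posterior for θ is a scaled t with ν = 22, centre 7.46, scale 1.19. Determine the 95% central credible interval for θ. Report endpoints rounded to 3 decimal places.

The t_22 distribution is symmetric; the 95% interval is 7.46 ± t·1.19 with t_{0.975,22} = 2.074.
Half-width: 2.074 × 1.19 = 2.468.
7.46 − 2.468 = 4.992; 7.46 + 2.468 = 9.928.

[4.992, 9.928]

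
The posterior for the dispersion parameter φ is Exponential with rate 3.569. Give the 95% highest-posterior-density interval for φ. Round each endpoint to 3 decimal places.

The exponential density is strictly decreasing on [0, ∞), so the HPD interval is anchored at 0: [0, q] with P(φ ≤ q) = 0.95.
q = −ln(1 − 0.95) / 3.569 = 2.9957 / 3.569 = 0.839.

[0.000, 0.839]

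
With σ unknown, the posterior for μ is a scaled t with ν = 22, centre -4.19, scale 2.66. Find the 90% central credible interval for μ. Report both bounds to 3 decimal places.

[-8.758, 0.378]

The t_22 distribution is symmetric; the 90% interval is -4.19 ± t·2.66 with t_{0.95,22} = 1.717.
Half-width: 1.717 × 2.66 = 4.568.
-4.19 − 4.568 = -8.758; -4.19 + 4.568 = 0.378.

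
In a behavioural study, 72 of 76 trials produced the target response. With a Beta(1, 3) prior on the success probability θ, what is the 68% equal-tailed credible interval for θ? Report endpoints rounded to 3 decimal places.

[0.882, 0.943]

Posterior: Beta(1+72, 3+4) = Beta(73, 7).
Equal-tailed 68% interval: the 0.16 and 0.84 quantiles of Beta(73, 7).
Posterior mean ≈ 0.912, SD ≈ 0.031; a Normal approximation gives roughly [0.881, 0.944].
Exact: F⁻¹(0.16) = 0.882; F⁻¹(0.84) = 0.943.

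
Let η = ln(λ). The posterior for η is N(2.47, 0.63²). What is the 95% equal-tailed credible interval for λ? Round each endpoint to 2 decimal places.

[3.44, 40.64]

On the log scale the 95% interval is 2.47 ± 1.960 × 0.63 = [1.2352, 3.7048].
Exponentiate: [e^1.2352, e^3.7048] = [3.44, 40.64].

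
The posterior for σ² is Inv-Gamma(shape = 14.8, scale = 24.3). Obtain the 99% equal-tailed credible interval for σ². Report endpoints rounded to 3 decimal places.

[0.915, 3.595]

Inverse-Gamma(14.8, 24.3) quantiles: F⁻¹(0.005) and F⁻¹(0.995).
Equivalently, 1/σ² ~ Gamma(14.8, rate = 24.3); invert its 0.995 and 0.005 quantiles.
Posterior mean ≈ 1.761, SD ≈ 0.492; a Normal approximation gives roughly [0.493, 3.029].
Exact: lower = 0.915; upper = 3.595.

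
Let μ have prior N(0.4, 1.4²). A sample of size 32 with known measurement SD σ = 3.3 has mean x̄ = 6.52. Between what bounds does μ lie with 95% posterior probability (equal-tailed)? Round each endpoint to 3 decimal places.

Posterior precision = 1/1.4² + 32/3.3² = 0.5102 + 2.9385 = 3.4487, so posterior SD = 0.5385.
Posterior mean = (0.4/1.4² + 32·6.52/3.3²) / 3.4487 = 5.6146.
Interval: 5.6146 ± 1.960 × 0.5385 → [4.559, 6.670].

[4.559, 6.670]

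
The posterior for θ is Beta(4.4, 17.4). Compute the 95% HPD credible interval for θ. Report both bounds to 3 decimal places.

The posterior is unimodal and skewed, so the HPD interval has equal density at both endpoints and is the shortest 95% interval.
Solving f(0.052) = f(0.367) with F(0.367) − F(0.052) = 0.95 gives [0.052, 0.367].
For comparison, the equal-tailed interval is [0.066, 0.389]; the HPD is narrower and shifted toward the mode.

[0.052, 0.367]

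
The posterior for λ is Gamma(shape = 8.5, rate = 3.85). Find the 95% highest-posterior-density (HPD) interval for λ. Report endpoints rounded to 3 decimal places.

[0.856, 3.716]

The posterior is unimodal and skewed, so the HPD interval has equal density at both endpoints and is the shortest 95% interval.
Solving f(0.856) = f(3.716) with F(3.716) − F(0.856) = 0.95 gives [0.856, 3.716].
For comparison, the equal-tailed interval is [0.982, 3.921]; the HPD is narrower and shifted toward the mode.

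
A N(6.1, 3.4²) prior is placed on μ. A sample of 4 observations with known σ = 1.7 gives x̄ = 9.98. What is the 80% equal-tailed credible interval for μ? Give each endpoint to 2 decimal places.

[8.69, 10.81]

Posterior precision = 1/3.4² + 4/1.7² = 0.0865 + 1.3841 = 1.4706, so posterior SD = 0.8246.
Posterior mean = (6.1/3.4² + 4·9.98/1.7²) / 1.4706 = 9.7518.
Interval: 9.7518 ± 1.282 × 0.8246 → [8.69, 10.81].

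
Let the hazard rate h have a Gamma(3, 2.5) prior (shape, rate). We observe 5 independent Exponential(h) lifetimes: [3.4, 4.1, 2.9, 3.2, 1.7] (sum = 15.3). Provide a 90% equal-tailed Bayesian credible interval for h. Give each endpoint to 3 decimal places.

[0.224, 0.739]

Posterior: Gamma(3+5, 2.5+15.3) = Gamma(8, 17.8) (shape, rate).
Equal-tailed 90% interval: Gamma(8, 17.8) quantiles at 0.05 and 0.95.
Posterior mean ≈ 0.449, SD ≈ 0.159; a Normal approximation gives roughly [0.188, 0.711].
Exact: lower = 0.224; upper = 0.739.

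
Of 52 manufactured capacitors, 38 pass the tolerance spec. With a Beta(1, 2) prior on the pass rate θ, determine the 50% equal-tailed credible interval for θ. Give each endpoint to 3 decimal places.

[0.669, 0.752]

Posterior: Beta(1+38, 2+14) = Beta(39, 16).
Equal-tailed 50% interval: the 0.25 and 0.75 quantiles of Beta(39, 16).
Posterior mean ≈ 0.709, SD ≈ 0.061; a Normal approximation gives roughly [0.668, 0.750].
Exact: F⁻¹(0.25) = 0.669; F⁻¹(0.75) = 0.752.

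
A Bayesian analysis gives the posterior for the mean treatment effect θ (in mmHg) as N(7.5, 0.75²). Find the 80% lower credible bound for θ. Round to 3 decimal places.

6.869

Need L with P(θ ≥ L) = 0.80: L = 7.5 − z_{0.2}·0.75.
z = 0.842; L = 7.5 − 0.842 × 0.75 = 6.869.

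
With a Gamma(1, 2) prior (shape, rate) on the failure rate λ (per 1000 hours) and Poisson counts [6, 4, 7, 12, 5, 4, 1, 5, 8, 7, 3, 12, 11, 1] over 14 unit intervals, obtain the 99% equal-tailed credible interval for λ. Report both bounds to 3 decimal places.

Posterior: Gamma(1+86, 2+14) = Gamma(87, 16) (shape, rate).
Equal-tailed 99% interval: Gamma(87, 16) quantiles at 0.005 and 0.995.
Posterior mean ≈ 5.438, SD ≈ 0.583; a Normal approximation gives roughly [3.936, 6.939].
Exact: lower = 4.053; upper = 7.056.

[4.053, 7.056]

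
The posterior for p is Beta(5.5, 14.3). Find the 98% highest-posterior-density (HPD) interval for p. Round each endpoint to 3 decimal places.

The posterior is unimodal and skewed, so the HPD interval has equal density at both endpoints and is the shortest 98% interval.
Solving f(0.077) = f(0.514) with F(0.514) − F(0.077) = 0.98 gives [0.077, 0.514].
For comparison, the equal-tailed interval is [0.089, 0.531]; the HPD is narrower and shifted toward the mode.

[0.077, 0.514]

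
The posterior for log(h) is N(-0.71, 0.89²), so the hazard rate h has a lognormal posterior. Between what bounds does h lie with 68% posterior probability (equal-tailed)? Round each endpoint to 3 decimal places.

On the log scale the 68% interval is -0.71 ± 0.994 × 0.89 = [-1.5951, 0.1751].
Exponentiate: [e^-1.5951, e^0.1751] = [0.203, 1.191].

[0.203, 1.191]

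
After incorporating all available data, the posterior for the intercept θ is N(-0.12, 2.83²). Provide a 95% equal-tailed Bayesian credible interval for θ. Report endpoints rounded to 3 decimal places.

The posterior is symmetric, so the 95% equal-tailed interval is θ = -0.12 ± z·2.83 with z = 1.960.
Half-width: 1.960 × 2.83 = 5.547.
-0.12 − 5.547 = -5.667; -0.12 + 5.547 = 5.427.

[-5.667, 5.427]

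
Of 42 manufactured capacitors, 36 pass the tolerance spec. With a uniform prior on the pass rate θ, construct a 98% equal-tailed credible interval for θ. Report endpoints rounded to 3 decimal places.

[0.694, 0.943]

Posterior: Beta(1+36, 1+6) = Beta(37, 7).
Equal-tailed 98% interval: the 0.01 and 0.99 quantiles of Beta(37, 7).
Posterior mean ≈ 0.841, SD ≈ 0.055; a Normal approximation gives roughly [0.714, 0.968].
Exact: F⁻¹(0.01) = 0.694; F⁻¹(0.99) = 0.943.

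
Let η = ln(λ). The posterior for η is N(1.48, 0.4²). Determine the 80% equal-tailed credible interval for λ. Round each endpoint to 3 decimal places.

On the log scale the 80% interval is 1.48 ± 1.282 × 0.4 = [0.9674, 1.9926].
Exponentiate: [e^0.9674, e^1.9926] = [2.631, 7.335].

[2.631, 7.335]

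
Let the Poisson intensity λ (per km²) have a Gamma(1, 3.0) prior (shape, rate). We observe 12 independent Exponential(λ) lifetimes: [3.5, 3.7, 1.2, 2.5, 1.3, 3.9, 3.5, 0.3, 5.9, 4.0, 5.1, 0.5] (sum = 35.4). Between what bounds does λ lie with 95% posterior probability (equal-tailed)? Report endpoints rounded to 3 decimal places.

[0.180, 0.546]

Posterior: Gamma(1+12, 3.0+35.4) = Gamma(13, 38.4) (shape, rate).
Equal-tailed 95% interval: Gamma(13, 38.4) quantiles at 0.025 and 0.975.
Posterior mean ≈ 0.339, SD ≈ 0.094; a Normal approximation gives roughly [0.155, 0.523].
Exact: lower = 0.180; upper = 0.546.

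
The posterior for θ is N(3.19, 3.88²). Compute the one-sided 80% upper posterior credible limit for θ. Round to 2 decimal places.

Need U with P(θ ≤ U) = 0.80: U = 3.19 + z_{0.2}·3.88.
z = 0.842; U = 3.19 + 0.842 × 3.88 = 6.46.

6.46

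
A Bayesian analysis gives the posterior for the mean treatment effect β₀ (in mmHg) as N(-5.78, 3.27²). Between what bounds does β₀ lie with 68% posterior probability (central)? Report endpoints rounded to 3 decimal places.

[-9.032, -2.528]

The posterior is symmetric, so the 68% equal-tailed interval is β₀ = -5.78 ± z·3.27 with z = 0.994.
Half-width: 0.994 × 3.27 = 3.252.
-5.78 − 3.252 = -9.032; -5.78 + 3.252 = -2.528.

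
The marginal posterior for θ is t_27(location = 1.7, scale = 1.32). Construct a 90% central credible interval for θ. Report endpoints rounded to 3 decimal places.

[-0.548, 3.948]

The t_27 distribution is symmetric; the 90% interval is 1.7 ± t·1.32 with t_{0.95,27} = 1.703.
Half-width: 1.703 × 1.32 = 2.248.
1.7 − 2.248 = -0.548; 1.7 + 2.248 = 3.948.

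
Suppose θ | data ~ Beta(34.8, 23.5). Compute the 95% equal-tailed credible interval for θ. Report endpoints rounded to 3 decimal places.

Posterior: Beta(34.8, 23.5).
Equal-tailed 95% interval: the 0.025 and 0.975 quantiles of Beta(34.8, 23.5).
Posterior mean ≈ 0.597, SD ≈ 0.064; a Normal approximation gives roughly [0.472, 0.722].
Exact: F⁻¹(0.025) = 0.469; F⁻¹(0.975) = 0.718.

[0.469, 0.718]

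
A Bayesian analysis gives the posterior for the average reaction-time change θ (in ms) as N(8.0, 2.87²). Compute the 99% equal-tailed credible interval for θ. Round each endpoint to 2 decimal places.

The posterior is symmetric, so the 99% equal-tailed interval is θ = 8.0 ± z·2.87 with z = 2.576.
Half-width: 2.576 × 2.87 = 7.39.
8.0 − 7.39 = 0.61; 8.0 + 7.39 = 15.39.

[0.61, 15.39]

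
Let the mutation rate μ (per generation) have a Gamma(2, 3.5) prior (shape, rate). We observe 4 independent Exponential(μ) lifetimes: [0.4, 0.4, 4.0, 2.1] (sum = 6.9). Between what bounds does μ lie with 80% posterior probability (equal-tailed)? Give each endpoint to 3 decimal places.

Posterior: Gamma(2+4, 3.5+6.9) = Gamma(6, 10.4) (shape, rate).
Equal-tailed 80% interval: Gamma(6, 10.4) quantiles at 0.1 and 0.9.
Posterior mean ≈ 0.577, SD ≈ 0.236; a Normal approximation gives roughly [0.275, 0.879].
Exact: lower = 0.303; upper = 0.892.

[0.303, 0.892]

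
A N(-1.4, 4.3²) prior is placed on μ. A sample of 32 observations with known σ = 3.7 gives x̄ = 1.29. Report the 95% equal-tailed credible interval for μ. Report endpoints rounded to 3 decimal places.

Posterior precision = 1/4.3² + 32/3.7² = 0.0541 + 2.3375 = 2.3916, so posterior SD = 0.6466.
Posterior mean = (-1.4/4.3² + 32·1.29/3.7²) / 2.3916 = 1.2292.
Interval: 1.2292 ± 1.960 × 0.6466 → [-0.038, 2.497].

[-0.038, 2.497]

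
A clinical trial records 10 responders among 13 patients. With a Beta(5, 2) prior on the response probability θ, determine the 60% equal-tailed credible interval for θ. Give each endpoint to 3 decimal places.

[0.671, 0.833]

Posterior: Beta(5+10, 2+3) = Beta(15, 5).
Equal-tailed 60% interval: the 0.2 and 0.8 quantiles of Beta(15, 5).
Posterior mean ≈ 0.750, SD ≈ 0.094; a Normal approximation gives roughly [0.670, 0.830].
Exact: F⁻¹(0.2) = 0.671; F⁻¹(0.8) = 0.833.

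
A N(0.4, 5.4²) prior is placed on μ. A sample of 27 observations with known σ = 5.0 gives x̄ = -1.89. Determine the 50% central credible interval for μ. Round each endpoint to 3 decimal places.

Posterior precision = 1/5.4² + 27/5.0² = 0.0343 + 1.0800 = 1.1143, so posterior SD = 0.9473.
Posterior mean = (0.4/5.4² + 27·-1.89/5.0²) / 1.1143 = -1.8195.
Interval: -1.8195 ± 0.674 × 0.9473 → [-2.458, -1.181].

[-2.458, -1.181]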